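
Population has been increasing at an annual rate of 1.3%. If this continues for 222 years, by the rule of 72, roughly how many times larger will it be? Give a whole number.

Doubling time ≈ 72/1.3 = 55.38 years.
222/55.38 ≈ 4 doublings, so about 2^4 = 16×.

around 16 times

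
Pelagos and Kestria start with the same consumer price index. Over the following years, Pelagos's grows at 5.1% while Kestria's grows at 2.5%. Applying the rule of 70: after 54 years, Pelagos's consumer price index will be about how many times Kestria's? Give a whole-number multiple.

4 times

Only the 2.6-point difference matters.
70/2.6 ≈ 26.92 years per doubling of the ratio; 54 years gives 2.01 doublings, so ≈ 4×.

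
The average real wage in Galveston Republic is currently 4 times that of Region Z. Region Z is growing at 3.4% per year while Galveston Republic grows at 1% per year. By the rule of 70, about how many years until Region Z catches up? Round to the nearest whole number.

The growth-rate gap is 3.4% − 1% = 2.4 percentage points.
So the ratio between them halves every 70/2.4 ≈ 29.17 years.
A 4 times gap closes after 2 halvings: 2 × 29.17 ≈ 58 years.

around 58 years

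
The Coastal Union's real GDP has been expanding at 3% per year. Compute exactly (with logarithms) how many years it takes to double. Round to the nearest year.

23 years

t = ln(2) / ln(1 + 0.03) = 0.6931 / 0.029559 ≈ 23.45.
≈ 23 years.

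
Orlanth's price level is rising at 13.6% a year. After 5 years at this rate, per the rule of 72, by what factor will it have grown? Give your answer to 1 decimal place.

1.9 times

Doubling time ≈ 72/13.6 = 5.29 years.
5 years / 5.29 ≈ 0.95 doublings → factor 2^0.95 ≈ 1.9.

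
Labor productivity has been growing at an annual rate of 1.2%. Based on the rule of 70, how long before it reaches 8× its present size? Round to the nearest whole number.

approximately 175 years

One doubling takes 70/1.2 = 58.33 years.
Getting to 8× needs 3 doublings: 3 × 58.33 ≈ 175 years.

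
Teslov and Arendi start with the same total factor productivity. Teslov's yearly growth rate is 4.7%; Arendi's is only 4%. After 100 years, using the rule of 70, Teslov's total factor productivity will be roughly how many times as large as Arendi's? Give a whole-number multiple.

Only the 0.7-point difference matters.
70/0.7 ≈ 100.00 years per doubling of the ratio; 100 years gives 1.00 doublings, so ≈ 2×.

about 2 times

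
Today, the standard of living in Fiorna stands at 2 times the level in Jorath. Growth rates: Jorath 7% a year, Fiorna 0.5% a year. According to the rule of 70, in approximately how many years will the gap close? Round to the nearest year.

Jorath gains on Fiorna at 7% − 0.5% = 6.5 points a year.
At that relative rate the gap halves every 70/6.5 ≈ 10.77 years.
A 2 times gap closes after 1 halving: 1 × 10.77 ≈ 11 years.

approximately 11 years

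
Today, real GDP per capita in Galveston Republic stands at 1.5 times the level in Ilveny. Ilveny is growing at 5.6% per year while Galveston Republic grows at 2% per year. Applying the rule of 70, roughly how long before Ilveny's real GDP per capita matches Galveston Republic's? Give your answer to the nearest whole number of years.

11 years

Ilveny gains on Galveston Republic at 5.6% − 2% = 3.6 points a year.
At that relative rate the gap halves every 70/3.6 ≈ 19.44 years.
A 1.5 times gap takes log₂(1.5) ≈ 0.58 halvings to close: 0.58 × 19.44 ≈ 11 years.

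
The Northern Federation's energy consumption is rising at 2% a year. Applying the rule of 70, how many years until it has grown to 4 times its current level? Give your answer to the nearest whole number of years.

Doubling time ≈ 70/2 = 35.00 years.
4× is 2 doublings, so 2 × 35.00 ≈ 70 years.

≈ 70 years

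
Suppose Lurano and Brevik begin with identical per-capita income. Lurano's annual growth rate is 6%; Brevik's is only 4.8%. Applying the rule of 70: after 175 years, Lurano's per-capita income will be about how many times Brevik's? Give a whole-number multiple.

Only the 1.2-point difference matters.
70/1.2 ≈ 58.33 years per doubling of the ratio; 175 years gives 3.00 doublings, so ≈ 8×.

approximately 8 times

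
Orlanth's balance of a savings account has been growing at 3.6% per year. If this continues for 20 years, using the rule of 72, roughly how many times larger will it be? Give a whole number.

roughly 2 times

72/3.6 ≈ 20.00 years per doubling.
20 years fits 1 doubling: 2^1 = 2.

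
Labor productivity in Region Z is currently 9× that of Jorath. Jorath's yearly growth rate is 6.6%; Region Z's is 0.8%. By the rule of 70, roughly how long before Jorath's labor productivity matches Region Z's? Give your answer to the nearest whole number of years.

around 38 years

What matters is the difference: 5.8 pp.
Rule of 70 on the gap: the ratio halves every 70/5.8 ≈ 12.07 years.
A 9× gap takes log₂(9) ≈ 3.17 halvings to close: 3.17 × 12.07 ≈ 38 years.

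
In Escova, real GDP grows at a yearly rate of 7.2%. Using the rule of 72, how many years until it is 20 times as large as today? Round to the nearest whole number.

43 years

One doubling takes 72/7.2 = 10.00 years.
20× is log₂ 20 ≈ 4.32 doublings, so ≈ 4.32 × 10.00 = 43 years.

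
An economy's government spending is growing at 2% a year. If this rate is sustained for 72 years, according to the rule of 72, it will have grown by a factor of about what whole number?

At 2% one doubling takes ≈ 36.00 years; 72 years is 2 of them, so ×4.

around 4 times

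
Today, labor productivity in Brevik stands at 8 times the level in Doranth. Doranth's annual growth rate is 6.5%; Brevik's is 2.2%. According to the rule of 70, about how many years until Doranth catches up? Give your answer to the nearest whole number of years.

roughly 49 years

The growth-rate gap is 6.5% − 2.2% = 4.3 percentage points.
So the ratio between them halves every 70/4.3 ≈ 16.28 years.
An 8 times gap closes after 3 halvings: 3 × 16.28 ≈ 49 years.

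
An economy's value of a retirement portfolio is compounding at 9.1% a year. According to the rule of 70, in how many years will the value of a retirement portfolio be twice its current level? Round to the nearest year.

about 8 years

At 9.1%, doubling takes about 70/9.1 = 7.69 years.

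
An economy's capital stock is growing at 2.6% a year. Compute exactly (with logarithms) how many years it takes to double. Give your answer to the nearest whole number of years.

27 years

t = ln(2) / ln(1 + 0.026) = 0.6931 / 0.025668 ≈ 27.00.
≈ 27 years.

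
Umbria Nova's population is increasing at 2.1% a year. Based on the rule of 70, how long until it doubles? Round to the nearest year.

Doubling time ≈ 70 / 2.1 = 33.33 years.

≈ 33 years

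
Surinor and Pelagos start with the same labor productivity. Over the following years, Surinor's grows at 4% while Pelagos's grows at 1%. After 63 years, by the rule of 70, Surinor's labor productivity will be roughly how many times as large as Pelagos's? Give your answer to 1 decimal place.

Rate gap = 4% − 1% = 3 points.
The ratio doubles every 70/3 ≈ 23.33 years.
63/23.33 ≈ 2.70 doublings → ratio ≈ 2^2.70 ≈ 6.5.

≈ 6.5 times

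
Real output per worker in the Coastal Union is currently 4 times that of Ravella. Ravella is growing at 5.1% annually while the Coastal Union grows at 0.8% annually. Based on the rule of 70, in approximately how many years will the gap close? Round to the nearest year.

≈ 33 years

Ravella gains on the Coastal Union at 5.1% − 0.8% = 4.3 points a year.
At that relative rate the gap halves every 70/4.3 ≈ 16.28 years.
A 4 times gap closes after 2 halvings: 2 × 16.28 ≈ 33 years.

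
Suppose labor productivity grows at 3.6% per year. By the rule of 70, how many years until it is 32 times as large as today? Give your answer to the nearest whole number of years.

At 3.6% it doubles every 70/3.6 ≈ 19.44 years.
32 = 2^5, so 5 doublings → 97 years.

around 97 years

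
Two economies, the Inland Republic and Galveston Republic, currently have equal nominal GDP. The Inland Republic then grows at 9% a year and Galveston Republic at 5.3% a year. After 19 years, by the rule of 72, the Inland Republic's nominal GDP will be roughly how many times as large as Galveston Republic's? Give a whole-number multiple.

Rate gap = 9% − 5.3% = 3.7 points.
The ratio doubles every 72/3.7 ≈ 19.46 years.
19/19.46 ≈ 0.98 doublings → ratio ≈ 2^0.98 ≈ 2.

2 times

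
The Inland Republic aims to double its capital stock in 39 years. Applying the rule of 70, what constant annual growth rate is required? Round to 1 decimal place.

70 / 39 ≈ 1.79, so about 1.8% a year.

≈ 1.8%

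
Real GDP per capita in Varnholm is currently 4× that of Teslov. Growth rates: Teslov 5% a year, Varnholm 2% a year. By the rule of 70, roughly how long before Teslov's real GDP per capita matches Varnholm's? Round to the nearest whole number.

What matters is the difference: 3 pp.
Rule of 70 on the gap: the ratio halves every 70/3 ≈ 23.33 years.
A 4× gap closes after 2 halvings: 2 × 23.33 ≈ 47 years.

around 47 years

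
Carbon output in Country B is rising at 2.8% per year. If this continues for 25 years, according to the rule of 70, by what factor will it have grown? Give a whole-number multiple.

about 2 times

At 2.8% one doubling takes ≈ 25.00 years; 25 years is 1 of them, so ×2.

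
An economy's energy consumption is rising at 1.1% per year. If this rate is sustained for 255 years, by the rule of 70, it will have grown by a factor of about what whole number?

≈ 16 times

At 1.1% one doubling takes ≈ 63.64 years; 255 years is 4 of them, so ×16.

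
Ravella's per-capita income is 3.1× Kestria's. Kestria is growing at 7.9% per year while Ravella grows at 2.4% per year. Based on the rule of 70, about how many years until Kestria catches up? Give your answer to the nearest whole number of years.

about 21 years

What matters is the difference: 5.5 pp.
Rule of 70 on the gap: the ratio halves every 70/5.5 ≈ 12.73 years.
A 3.1× gap takes log₂(3.1) ≈ 1.63 halvings to close: 1.63 × 12.73 ≈ 21 years.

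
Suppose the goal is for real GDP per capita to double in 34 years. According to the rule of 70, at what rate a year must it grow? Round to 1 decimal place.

70 / 34 ≈ 2.06, so about 2.1% a year.

2.1% a year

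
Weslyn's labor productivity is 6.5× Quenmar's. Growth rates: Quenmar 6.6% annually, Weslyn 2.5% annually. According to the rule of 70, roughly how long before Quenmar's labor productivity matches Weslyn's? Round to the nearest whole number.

46 years

The growth-rate gap is 6.6% − 2.5% = 4.1 percentage points.
So the ratio between them halves every 70/4.1 ≈ 17.07 years.
A 6.5× gap takes log₂(6.5) ≈ 2.70 halvings to close: 2.70 × 17.07 ≈ 46 years.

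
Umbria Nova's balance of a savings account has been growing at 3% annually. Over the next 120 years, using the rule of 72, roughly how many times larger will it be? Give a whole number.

approximately 32 times

72/3 ≈ 24.00 years per doubling.
120 years fits 5 doublings: 2^5 = 32.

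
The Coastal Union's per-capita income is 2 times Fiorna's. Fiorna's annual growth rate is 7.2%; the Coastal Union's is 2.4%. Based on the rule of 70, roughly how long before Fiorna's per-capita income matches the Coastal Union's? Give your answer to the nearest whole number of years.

about 15 years

What matters is the difference: 4.8 pp.
Rule of 70 on the gap: the ratio halves every 70/4.8 ≈ 14.58 years.
A 2 times gap closes after 1 halving: 1 × 14.58 ≈ 15 years.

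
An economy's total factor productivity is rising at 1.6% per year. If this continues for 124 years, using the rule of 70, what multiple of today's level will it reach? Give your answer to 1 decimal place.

7.1 times

Doubling time ≈ 70/1.6 = 43.75 years.
124 years / 43.75 ≈ 2.83 doublings → factor 2^2.83 ≈ 7.1.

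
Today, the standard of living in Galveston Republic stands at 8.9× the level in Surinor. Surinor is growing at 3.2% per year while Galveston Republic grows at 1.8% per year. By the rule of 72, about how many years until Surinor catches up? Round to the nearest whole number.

around 162 years

What matters is the difference: 1.4 pp.
Rule of 72 on the gap: the ratio halves every 72/1.4 ≈ 51.43 years.
An 8.9× gap takes log₂(8.9) ≈ 3.15 halvings to close: 3.15 × 51.43 ≈ 162 years.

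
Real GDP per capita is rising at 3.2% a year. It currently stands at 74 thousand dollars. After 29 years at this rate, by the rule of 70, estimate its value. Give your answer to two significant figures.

approximately 190 thousand dollars

Doubling time ≈ 70/3.2 = 21.88 years.
29 years is 29/21.88 ≈ 1.33 doublings, a factor of 2^1.33 ≈ 2.51.
74 × 2.51 ≈ 190 thousand dollars.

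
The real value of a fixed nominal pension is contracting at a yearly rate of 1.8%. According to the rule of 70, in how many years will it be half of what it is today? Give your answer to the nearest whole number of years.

Falling at 1.8%, it halves about every 70/1.8 = 38.89 years.

roughly 39 years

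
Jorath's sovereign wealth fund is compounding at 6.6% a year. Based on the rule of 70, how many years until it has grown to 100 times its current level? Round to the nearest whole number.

about 70 years

Doubling time ≈ 70/6.6 = 10.61 years.
Reaching 100× takes log₂(100) ≈ 6.64 doublings.
6.64 × 10.61 ≈ 70 years.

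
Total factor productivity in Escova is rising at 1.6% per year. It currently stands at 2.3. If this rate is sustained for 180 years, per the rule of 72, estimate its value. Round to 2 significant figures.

It doubles every 72/1.6 ≈ 45.00 years, so 180 years is 4.00 doublings.
2^4.00 ≈ 16.00; 2.3 × 16.00 ≈ 37.

about 37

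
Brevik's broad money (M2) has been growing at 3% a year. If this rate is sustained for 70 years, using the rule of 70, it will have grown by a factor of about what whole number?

70/3 ≈ 23.33 years per doubling.
70 years fits 3 doublings: 2^3 = 8.

approximately 8 times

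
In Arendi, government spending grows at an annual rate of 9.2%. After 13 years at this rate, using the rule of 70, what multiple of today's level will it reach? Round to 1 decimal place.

Doubling time ≈ 70/9.2 = 7.61 years.
13 years / 7.61 ≈ 1.71 doublings → factor 2^1.71 ≈ 3.3.

around 3.3 times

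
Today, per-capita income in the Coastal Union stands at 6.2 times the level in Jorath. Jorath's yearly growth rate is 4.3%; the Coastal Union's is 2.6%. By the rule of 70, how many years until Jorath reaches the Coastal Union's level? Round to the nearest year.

roughly 108 years

Jorath gains on the Coastal Union at 4.3% − 2.6% = 1.7 points a year.
At that relative rate the gap halves every 70/1.7 ≈ 41.18 years.
A 6.2 times gap takes log₂(6.2) ≈ 2.63 halvings to close: 2.63 × 41.18 ≈ 108 years.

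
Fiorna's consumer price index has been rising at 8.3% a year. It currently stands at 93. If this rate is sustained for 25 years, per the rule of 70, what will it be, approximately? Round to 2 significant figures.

around 730

Doubling time ≈ 70/8.3 = 8.43 years.
25 years is 25/8.43 ≈ 2.97 doublings, a factor of 2^2.97 ≈ 7.84.
93 × 7.84 ≈ 730.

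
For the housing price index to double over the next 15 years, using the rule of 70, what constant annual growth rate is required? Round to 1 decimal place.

70 / 15 ≈ 4.67, so about 4.7% a year.

around 4.7% a year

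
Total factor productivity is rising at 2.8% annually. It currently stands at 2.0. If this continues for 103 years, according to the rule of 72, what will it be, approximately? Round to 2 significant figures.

It doubles every 72/2.8 ≈ 25.71 years, so 103 years is 4.01 doublings.
2^4.01 ≈ 16.11; 2.0 × 16.11 ≈ 32.

approximately 32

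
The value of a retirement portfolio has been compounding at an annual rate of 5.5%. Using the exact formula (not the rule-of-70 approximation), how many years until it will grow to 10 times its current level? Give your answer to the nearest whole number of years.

t = ln(10) / ln(1 + 0.055) = 2.3026 / 0.053541 ≈ 43.01.
≈ 43 years.

43 years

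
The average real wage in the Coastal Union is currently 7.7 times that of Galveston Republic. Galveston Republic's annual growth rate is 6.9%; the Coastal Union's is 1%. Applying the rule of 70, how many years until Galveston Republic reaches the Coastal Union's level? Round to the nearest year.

The growth-rate gap is 6.9% − 1% = 5.9 percentage points.
So the ratio between them halves every 70/5.9 ≈ 11.86 years.
A 7.7 times gap takes log₂(7.7) ≈ 2.94 halvings to close: 2.94 × 11.86 ≈ 35 years.

roughly 35 years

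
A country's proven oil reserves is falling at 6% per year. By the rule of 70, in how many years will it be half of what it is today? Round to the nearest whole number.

≈ 12 years

The rule works in reverse for decay: 70/6 ≈ 11.67 years to halve.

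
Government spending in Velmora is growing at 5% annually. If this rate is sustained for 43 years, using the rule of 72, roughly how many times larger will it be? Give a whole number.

At 5% one doubling takes ≈ 14.40 years; 43 years is 3 of them, so ×8.

approximately 8 times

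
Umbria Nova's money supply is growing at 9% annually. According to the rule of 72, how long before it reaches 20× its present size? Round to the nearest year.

At 9% it doubles every 72/9 ≈ 8.00 years.
20× is log₂ 20 ≈ 4.32 doublings, so ≈ 4.32 × 8.00 = 35 years.

35 years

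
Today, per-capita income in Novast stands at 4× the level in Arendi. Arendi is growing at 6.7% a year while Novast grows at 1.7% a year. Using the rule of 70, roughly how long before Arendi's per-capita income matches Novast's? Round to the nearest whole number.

≈ 28 years

What matters is the difference: 5 pp.
Rule of 70 on the gap: the ratio halves every 70/5 ≈ 14.00 years.
A 4× gap closes after 2 halvings: 2 × 14.00 ≈ 28 years.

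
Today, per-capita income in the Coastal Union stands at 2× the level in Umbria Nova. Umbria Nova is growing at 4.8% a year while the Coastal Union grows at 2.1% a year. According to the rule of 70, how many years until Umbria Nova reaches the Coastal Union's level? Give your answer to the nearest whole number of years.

26 years

Umbria Nova gains on the Coastal Union at 4.8% − 2.1% = 2.7 points a year.
At that relative rate the gap halves every 70/2.7 ≈ 25.93 years.
A 2× gap closes after 1 halving: 1 × 25.93 ≈ 26 years.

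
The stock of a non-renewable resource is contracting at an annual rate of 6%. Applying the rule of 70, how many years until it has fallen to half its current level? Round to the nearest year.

around 12 years

Halving time ≈ 70 / 6 = 11.67 → 12 years.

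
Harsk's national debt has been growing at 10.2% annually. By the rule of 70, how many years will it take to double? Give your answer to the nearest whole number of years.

approximately 7 years

Doubling time ≈ 70 / 10.2 = 6.86 years.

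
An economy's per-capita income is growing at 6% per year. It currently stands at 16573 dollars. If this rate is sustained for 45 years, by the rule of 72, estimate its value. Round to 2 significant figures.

Doubling time ≈ 72/6 = 12.00 years.
45 years is 45/12.00 ≈ 3.75 doublings, a factor of 2^3.75 ≈ 13.45.
16573 × 13.45 ≈ 220000 dollars.

about 220000 dollars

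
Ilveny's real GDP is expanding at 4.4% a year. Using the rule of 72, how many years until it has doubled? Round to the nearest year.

72/4.4 ≈ 16.36, so it doubles roughly every 16 years.

≈ 16 years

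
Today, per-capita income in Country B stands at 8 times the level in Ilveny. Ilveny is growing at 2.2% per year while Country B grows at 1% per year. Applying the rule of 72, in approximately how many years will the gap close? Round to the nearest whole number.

What matters is the difference: 1.2 pp.
Rule of 72 on the gap: the ratio halves every 72/1.2 ≈ 60.00 years.
An 8 times gap closes after 3 halvings: 3 × 60.00 ≈ 180 years.

roughly 180 years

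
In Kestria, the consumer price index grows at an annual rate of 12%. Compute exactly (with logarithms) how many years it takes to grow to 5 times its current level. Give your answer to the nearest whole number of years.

t = ln(5) / ln(1 + 0.12) = 1.6094 / 0.113329 ≈ 14.20.
≈ 14 years.

14 years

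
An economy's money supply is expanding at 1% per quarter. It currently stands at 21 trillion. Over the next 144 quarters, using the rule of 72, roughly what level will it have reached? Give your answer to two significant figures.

Doubling time ≈ 72/1 = 72.00 quarters.
144 quarters is 144/72.00 ≈ 2.00 doublings, a factor of 2^2.00 ≈ 4.00.
21 × 4.00 ≈ 84 trillion.

roughly 84 trillion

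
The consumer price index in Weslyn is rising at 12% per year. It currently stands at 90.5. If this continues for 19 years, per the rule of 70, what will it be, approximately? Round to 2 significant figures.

Doubling time ≈ 70/12 = 5.83 years.
19 years is 19/5.83 ≈ 3.26 doublings, a factor of 2^3.26 ≈ 9.58.
90.5 × 9.58 ≈ 870.

870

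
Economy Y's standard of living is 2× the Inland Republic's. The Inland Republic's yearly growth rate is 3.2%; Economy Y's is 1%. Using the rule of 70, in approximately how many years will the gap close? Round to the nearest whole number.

approximately 32 years

The growth-rate gap is 3.2% − 1% = 2.2 percentage points.
So the ratio between them halves every 70/2.2 ≈ 31.82 years.
A 2× gap closes after 1 halving: 1 × 31.82 ≈ 32 years.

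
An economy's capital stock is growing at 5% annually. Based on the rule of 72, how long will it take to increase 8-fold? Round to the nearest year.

Doubling time ≈ 72/5 = 14.40 years.
8× is 3 doublings, so 3 × 14.40 ≈ 43 years.

43 years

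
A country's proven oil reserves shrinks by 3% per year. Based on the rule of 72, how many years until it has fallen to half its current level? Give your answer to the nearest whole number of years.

Halving time ≈ 72 / 3 = 24.00 → 24 years.

roughly 24 years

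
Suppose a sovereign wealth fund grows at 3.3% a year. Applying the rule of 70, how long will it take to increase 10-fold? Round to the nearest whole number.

roughly 70 years

One doubling takes 70/3.3 = 21.21 years.
Reaching 10× takes log₂(10) ≈ 3.32 doublings.
3.32 × 21.21 ≈ 70 years.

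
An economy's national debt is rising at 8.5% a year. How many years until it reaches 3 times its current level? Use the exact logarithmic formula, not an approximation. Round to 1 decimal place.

13.5 years

t = ln(3) / ln(1 + 0.085) = 1.0986 / 0.081580 ≈ 13.47.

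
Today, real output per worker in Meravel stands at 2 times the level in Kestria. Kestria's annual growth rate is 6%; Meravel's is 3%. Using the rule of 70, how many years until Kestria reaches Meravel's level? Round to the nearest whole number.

Kestria gains on Meravel at 6% − 3% = 3 points a year.
At that relative rate the gap halves every 70/3 ≈ 23.33 years.
A 2 times gap closes after 1 halving: 1 × 23.33 ≈ 23 years.

about 23 years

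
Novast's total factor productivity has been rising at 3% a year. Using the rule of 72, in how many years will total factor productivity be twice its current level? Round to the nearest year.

24 years

Doubling time ≈ 72 / 3 = 24.00 years.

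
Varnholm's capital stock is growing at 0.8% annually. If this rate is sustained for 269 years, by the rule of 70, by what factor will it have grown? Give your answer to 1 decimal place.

Doubles every ≈ 87.50 years (70/0.8).
269 years is 3.07 doublings; 2^3.07 ≈ 8.4×.

≈ 8.4 times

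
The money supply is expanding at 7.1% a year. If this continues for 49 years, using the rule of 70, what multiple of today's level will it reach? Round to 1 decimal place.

Doubles every ≈ 9.86 years (70/7.1).
49 years is 4.97 doublings; 2^4.97 ≈ 31.3×.

31.3 times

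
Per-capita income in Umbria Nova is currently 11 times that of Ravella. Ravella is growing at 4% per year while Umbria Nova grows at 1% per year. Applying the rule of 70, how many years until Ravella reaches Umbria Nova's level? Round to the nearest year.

roughly 81 years

What matters is the difference: 3 pp.
Rule of 70 on the gap: the ratio halves every 70/3 ≈ 23.33 years.
An 11 times gap takes log₂(11) ≈ 3.46 halvings to close: 3.46 × 23.33 ≈ 81 years.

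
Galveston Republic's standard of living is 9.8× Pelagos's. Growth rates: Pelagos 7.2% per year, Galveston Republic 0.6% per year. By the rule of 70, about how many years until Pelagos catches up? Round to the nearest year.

roughly 35 years

The growth-rate gap is 7.2% − 0.6% = 6.6 percentage points.
So the ratio between them halves every 70/6.6 ≈ 10.61 years.
A 9.8× gap takes log₂(9.8) ≈ 3.29 halvings to close: 3.29 × 10.61 ≈ 35 years.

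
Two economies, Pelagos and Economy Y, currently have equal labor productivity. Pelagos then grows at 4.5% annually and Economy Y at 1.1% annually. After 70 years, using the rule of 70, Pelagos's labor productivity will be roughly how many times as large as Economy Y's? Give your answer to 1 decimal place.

approximately 10.6 times

Pelagos pulls ahead at 3.4 pp per year, so the ratio doubles every 70/3.4 ≈ 20.59 years.
In 70 years that's 3.40 doublings: 2^3.40 ≈ 10.6.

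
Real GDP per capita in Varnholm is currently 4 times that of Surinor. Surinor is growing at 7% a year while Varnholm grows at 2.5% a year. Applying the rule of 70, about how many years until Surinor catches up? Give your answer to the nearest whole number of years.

approximately 31 years

The growth-rate gap is 7% − 2.5% = 4.5 percentage points.
So the ratio between them halves every 70/4.5 ≈ 15.56 years.
A 4 times gap closes after 2 halvings: 2 × 15.56 ≈ 31 years.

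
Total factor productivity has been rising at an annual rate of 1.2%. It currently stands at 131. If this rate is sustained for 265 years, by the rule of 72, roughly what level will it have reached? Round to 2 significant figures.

≈ 2800

Doubling time ≈ 72/1.2 = 60.00 years.
265 years is 265/60.00 ≈ 4.42 doublings, a factor of 2^4.42 ≈ 21.41.
131 × 21.41 ≈ 2800.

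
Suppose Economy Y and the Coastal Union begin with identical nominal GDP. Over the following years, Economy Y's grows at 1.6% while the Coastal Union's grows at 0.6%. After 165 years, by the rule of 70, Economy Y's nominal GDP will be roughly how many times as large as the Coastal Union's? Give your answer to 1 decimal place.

Rate gap = 1.6% − 0.6% = 1 point.
The ratio doubles every 70/1 ≈ 70.00 years.
165/70.00 ≈ 2.36 doublings → ratio ≈ 2^2.36 ≈ 5.1.

about 5.1 times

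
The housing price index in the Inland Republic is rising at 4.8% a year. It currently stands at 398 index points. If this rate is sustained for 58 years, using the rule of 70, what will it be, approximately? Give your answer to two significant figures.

Doubling time ≈ 70/4.8 = 14.58 years.
58 years is 58/14.58 ≈ 3.98 doublings, a factor of 2^3.98 ≈ 15.78.
398 × 15.78 ≈ 6300 index points.

about 6300 index points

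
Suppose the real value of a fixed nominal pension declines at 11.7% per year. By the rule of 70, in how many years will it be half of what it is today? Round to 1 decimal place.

roughly 6.0 years

Halving time ≈ 70 / 11.7 = 5.98 → 6.0 years.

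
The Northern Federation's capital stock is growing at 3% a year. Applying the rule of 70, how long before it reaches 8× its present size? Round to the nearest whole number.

At 3% it doubles every 70/3 ≈ 23.33 years.
Getting to 8× needs 3 doublings: 3 × 23.33 ≈ 70 years.

roughly 70 years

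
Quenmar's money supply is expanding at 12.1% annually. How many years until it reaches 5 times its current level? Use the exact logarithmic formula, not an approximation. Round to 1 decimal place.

14.1 years

t = ln(5) / ln(1 + 0.121) = 1.6094 / 0.114221 ≈ 14.09.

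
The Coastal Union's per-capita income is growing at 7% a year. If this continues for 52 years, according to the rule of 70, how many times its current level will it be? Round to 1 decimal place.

Doubles every ≈ 10.00 years (70/7).
52 years is 5.20 doublings; 2^5.20 ≈ 36.8×.

roughly 36.8 times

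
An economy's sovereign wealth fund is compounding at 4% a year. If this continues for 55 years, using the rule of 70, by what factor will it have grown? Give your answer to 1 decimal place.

≈ 8.8 times

Doubles every ≈ 17.50 years (70/4).
55 years is 3.14 doublings; 2^3.14 ≈ 8.8×.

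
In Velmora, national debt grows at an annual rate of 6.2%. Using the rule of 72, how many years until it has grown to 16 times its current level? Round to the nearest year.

At 6.2% it doubles every 72/6.2 ≈ 11.61 years.
16 = 2^4, so 4 doublings → 46 years.

≈ 46 years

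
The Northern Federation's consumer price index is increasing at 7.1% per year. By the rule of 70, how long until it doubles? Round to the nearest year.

about 10 years

Doubling time ≈ 70 / 7.1 = 9.86 years.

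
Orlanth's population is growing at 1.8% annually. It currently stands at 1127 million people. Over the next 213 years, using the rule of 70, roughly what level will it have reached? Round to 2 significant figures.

roughly 50000 million people

Doubling time ≈ 70/1.8 = 38.89 years.
213 years is 213/38.89 ≈ 5.48 doublings, a factor of 2^5.48 ≈ 44.63.
1127 × 44.63 ≈ 50000 million people.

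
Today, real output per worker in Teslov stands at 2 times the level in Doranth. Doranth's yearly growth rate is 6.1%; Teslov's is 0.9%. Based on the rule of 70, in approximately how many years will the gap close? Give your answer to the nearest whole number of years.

approximately 13 years

The growth-rate gap is 6.1% − 0.9% = 5.2 percentage points.
So the ratio between them halves every 70/5.2 ≈ 13.46 years.
A 2 times gap closes after 1 halving: 1 × 13.46 ≈ 13 years.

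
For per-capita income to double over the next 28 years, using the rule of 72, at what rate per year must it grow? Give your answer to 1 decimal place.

≈ 2.6%

72 / 28 ≈ 2.57, so about 2.6% per year.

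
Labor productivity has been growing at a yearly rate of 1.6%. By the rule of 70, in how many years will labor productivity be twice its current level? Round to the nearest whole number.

At 1.6%, doubling takes about 70/1.6 = 43.75 years.

around 44 years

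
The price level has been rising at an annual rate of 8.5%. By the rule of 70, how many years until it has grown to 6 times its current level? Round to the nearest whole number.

about 21 years

Doubling time ≈ 70/8.5 = 8.24 years.
6× is log₂ 6 ≈ 2.58 doublings, so ≈ 2.58 × 8.24 = 21 years.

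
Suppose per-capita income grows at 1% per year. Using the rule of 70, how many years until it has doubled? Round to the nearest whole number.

roughly 70 years

Doubling time ≈ 70 / 1 = 70.00 years.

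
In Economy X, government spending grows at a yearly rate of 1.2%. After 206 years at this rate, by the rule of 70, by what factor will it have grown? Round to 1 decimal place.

Doubling time ≈ 70/1.2 = 58.33 years.
206 years / 58.33 ≈ 3.53 doublings → factor 2^3.53 ≈ 11.6.

about 11.6 times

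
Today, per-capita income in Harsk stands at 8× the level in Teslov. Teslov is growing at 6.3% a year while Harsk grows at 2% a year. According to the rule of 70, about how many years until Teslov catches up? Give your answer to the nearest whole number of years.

Teslov gains on Harsk at 6.3% − 2% = 4.3 points a year.
At that relative rate the gap halves every 70/4.3 ≈ 16.28 years.
An 8× gap closes after 3 halvings: 3 × 16.28 ≈ 49 years.

roughly 49 years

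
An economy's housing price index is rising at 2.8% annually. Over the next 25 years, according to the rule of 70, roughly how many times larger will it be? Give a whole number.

Doubling time ≈ 70/2.8 = 25.00 years.
25/25.00 ≈ 1 doubling, so about 2^1 = 2×.

roughly 2 times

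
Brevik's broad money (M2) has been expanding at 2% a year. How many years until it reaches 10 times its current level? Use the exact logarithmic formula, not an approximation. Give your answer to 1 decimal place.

116.3 years

t = ln(10) / ln(1 + 0.02) = 2.3026 / 0.019803 ≈ 116.28.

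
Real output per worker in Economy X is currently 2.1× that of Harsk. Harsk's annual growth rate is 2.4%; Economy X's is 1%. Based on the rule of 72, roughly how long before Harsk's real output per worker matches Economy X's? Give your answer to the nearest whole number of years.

What matters is the difference: 1.4 pp.
Rule of 72 on the gap: the ratio halves every 72/1.4 ≈ 51.43 years.
A 2.1× gap takes log₂(2.1) ≈ 1.07 halvings to close: 1.07 × 51.43 ≈ 55 years.

around 55 years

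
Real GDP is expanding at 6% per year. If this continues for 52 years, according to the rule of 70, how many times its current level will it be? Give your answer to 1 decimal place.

Doubles every ≈ 11.67 years (70/6).
52 years is 4.46 doublings; 2^4.46 ≈ 22.0×.

roughly 22.0 times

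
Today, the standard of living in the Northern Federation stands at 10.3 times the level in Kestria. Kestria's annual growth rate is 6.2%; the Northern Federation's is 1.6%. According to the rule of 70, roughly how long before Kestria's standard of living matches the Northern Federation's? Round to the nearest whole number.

Kestria gains on the Northern Federation at 6.2% − 1.6% = 4.6 points a year.
At that relative rate the gap halves every 70/4.6 ≈ 15.22 years.
A 10.3 times gap takes log₂(10.3) ≈ 3.36 halvings to close: 3.36 × 15.22 ≈ 51 years.

roughly 51 years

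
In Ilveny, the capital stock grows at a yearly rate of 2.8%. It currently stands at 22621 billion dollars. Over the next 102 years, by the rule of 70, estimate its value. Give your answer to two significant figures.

It doubles every 70/2.8 ≈ 25.00 years, so 102 years is 4.08 doublings.
2^4.08 ≈ 16.91; 22621 × 16.91 ≈ 380000 billion dollars.

roughly 380000 billion dollars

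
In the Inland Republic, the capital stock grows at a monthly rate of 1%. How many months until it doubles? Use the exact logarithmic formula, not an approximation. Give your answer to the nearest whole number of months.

t = ln(2) / ln(1 + 0.01) = 0.6931 / 0.009950 ≈ 69.66.
≈ 70 months.

70 months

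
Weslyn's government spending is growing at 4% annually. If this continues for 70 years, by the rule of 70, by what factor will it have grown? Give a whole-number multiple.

16 times

70/4 ≈ 17.50 years per doubling.
70 years fits 4 doublings: 2^4 = 16.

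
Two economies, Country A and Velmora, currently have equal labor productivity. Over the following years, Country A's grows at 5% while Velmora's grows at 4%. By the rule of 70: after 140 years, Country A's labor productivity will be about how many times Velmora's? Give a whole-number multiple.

Only the 1-point difference matters.
70/1 ≈ 70.00 years per doubling of the ratio; 140 years gives 2.00 doublings, so ≈ 4×.

≈ 4 times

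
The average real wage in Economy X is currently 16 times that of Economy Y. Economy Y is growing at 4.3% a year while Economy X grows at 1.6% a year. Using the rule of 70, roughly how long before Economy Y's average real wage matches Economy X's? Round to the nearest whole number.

What matters is the difference: 2.7 pp.
Rule of 70 on the gap: the ratio halves every 70/2.7 ≈ 25.93 years.
A 16 times gap closes after 4 halvings: 4 × 25.93 ≈ 104 years.

around 104 years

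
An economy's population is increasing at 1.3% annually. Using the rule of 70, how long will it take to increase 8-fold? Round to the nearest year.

around 162 years

One doubling takes 70/1.3 = 53.85 years.
Getting to 8× needs 3 doublings: 3 × 53.85 ≈ 162 years.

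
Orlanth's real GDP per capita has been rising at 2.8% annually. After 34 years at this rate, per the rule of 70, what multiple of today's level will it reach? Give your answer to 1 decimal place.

around 2.6 times

Doubles every ≈ 25.00 years (70/2.8).
34 years is 1.36 doublings; 2^1.36 ≈ 2.6×.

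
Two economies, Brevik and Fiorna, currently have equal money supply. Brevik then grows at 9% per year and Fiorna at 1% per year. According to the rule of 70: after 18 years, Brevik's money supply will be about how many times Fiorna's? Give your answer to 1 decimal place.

≈ 4.2 times

Brevik pulls ahead at 8 pp per year, so the ratio doubles every 70/8 ≈ 8.75 years.
In 18 years that's 2.06 doublings: 2^2.06 ≈ 4.2.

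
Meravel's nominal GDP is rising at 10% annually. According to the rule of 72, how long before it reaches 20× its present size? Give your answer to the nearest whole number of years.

At 10% it doubles every 72/10 ≈ 7.20 years.
20× is log₂ 20 ≈ 4.32 doublings, so ≈ 4.32 × 7.20 = 31 years.

around 31 years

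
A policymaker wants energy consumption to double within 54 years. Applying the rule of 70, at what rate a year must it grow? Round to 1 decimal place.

approximately 1.3%

70 / 54 ≈ 1.30, so about 1.3% a year.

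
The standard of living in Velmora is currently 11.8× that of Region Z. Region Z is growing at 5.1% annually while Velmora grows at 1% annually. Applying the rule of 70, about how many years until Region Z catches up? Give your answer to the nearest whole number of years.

61 years

Region Z gains on Velmora at 5.1% − 1% = 4.1 points a year.
At that relative rate the gap halves every 70/4.1 ≈ 17.07 years.
An 11.8× gap takes log₂(11.8) ≈ 3.56 halvings to close: 3.56 × 17.07 ≈ 61 years.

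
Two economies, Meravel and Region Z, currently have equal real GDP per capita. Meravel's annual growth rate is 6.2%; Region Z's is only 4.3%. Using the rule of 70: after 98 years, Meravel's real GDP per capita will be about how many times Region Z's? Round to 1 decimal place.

about 6.3 times

Meravel pulls ahead at 1.9 pp per year, so the ratio doubles every 70/1.9 ≈ 36.84 years.
In 98 years that's 2.66 doublings: 2^2.66 ≈ 6.3.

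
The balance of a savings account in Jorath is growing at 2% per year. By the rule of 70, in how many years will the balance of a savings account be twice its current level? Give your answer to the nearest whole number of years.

Doubling time ≈ 70 / 2 = 35.00 years.

about 35 years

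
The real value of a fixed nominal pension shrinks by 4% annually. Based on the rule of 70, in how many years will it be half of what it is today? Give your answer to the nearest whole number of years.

Halving time ≈ 70 / 4 = 17.50 → 18 years.

approximately 18 years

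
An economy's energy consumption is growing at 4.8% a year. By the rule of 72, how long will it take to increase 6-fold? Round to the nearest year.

At 4.8% it doubles every 72/4.8 ≈ 15.00 years.
Reaching 6× takes log₂(6) ≈ 2.58 doublings.
2.58 × 15.00 ≈ 39 years.

39 years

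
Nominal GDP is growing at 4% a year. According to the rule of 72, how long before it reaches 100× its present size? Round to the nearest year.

One doubling takes 72/4 = 18.00 years.
100× is log₂ 100 ≈ 6.64 doublings, so ≈ 6.64 × 18.00 = 120 years.

around 120 years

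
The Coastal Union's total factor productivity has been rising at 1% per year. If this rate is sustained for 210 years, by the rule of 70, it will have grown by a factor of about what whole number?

At 1% one doubling takes ≈ 70.00 years; 210 years is 3 of them, so ×8.

about 8 times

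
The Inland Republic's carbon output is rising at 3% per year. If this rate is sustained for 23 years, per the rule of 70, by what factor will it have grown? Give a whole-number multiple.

about 2 times

70/3 ≈ 23.33 years per doubling.
23 years fits 1 doubling: 2^1 = 2.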